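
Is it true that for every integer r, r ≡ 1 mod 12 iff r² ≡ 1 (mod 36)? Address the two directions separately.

(→) This fails: take r = 13. Then 13 ≡ 1 (mod 12), but 13² = 169 ≡ 25 (mod 36), not 1.

(←) This fails: take r = 17. Then 17² = 289 ≡ 1 (mod 36), yet 17 ≡ 5 (mod 12), not 1.

Neither implication holds.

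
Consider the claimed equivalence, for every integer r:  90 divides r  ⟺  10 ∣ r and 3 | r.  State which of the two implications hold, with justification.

[⇒] If 90 ∣ r, write r = 90q. Since 90 = 9·10, r = 10·(9q), so 10 ∣ r; and since 90 = 30·3, r = 3·(30q), so 3 ∣ r.

[⇐] This fails: take r = 30. Both 10 ∣ 30 and 3 ∣ 30, yet 30 is not a multiple of 90 (since 30 = 0·90 + 30), so 90 ∤ 30.

Only the forward implication holds.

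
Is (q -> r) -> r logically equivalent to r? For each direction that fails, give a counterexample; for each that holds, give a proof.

Forward direction. This fails. Under q = T, r = F, the left side is true but the right side is false.

Converse. Assume the antecedent. If q is true, (q -> r) -> r reduces to true regardless of the other variables. If q is false, the antecedent forces (q = F, r = T), and (q -> r) -> r holds there. Either way (q -> r) -> r holds.

Only the converse holds.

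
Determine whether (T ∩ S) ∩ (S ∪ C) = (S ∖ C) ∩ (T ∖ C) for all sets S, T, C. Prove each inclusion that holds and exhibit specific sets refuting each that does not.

(⟹) This inclusion fails. Take S = {1}, T = {1}, C = {1}; then 1 ∈ (T ∩ S) ∩ (S ∪ C) but 1 ∉ (S ∖ C) ∩ (T ∖ C).

(⟸) Let x ∈ (S ∖ C) ∩ (T ∖ C). Then x ∈ S ∩ T and x ∉ C, from which x ∈ (T ∩ S) ∩ (S ∪ C).

The sets are not equal: only the reverse inclusion holds.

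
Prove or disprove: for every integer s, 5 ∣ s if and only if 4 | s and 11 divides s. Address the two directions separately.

(→) This fails: take s = 5. Certainly 5 ∣ 5, but 4 ∤ 5.

(←) This fails: take s = 44. Both 4 ∣ 44 and 11 ∣ 44, yet 44 is not a multiple of 5 (since 44 = 8·5 + 4), so 5 ∤ 44.

Both directions fail.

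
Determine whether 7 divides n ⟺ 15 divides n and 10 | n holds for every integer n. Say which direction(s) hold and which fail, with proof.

(⇒) fails and (⇐) fails.

(⇒) This fails: take n = 7. Certainly 7 ∣ 7, but 15 ∤ 7.

(⇐) This fails: take n = 30. Both 15 ∣ 30 and 10 ∣ 30, yet 30 is not a multiple of 7 (since 30 = 4·7 + 2), so 7 ∤ 30.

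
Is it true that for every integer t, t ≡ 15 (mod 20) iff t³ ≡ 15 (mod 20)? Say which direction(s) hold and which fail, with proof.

(⇒) Suppose t ≡ 15 (mod 20). Write t = 20j + 15. Then (20j + 15)³ = 8000j³ + 18000j² + 13500j + 3375 = 20(400j³ + 900j² + 675j + 168) + 15, so t³ ≡ 15 (mod 20).

(⇐) Conversely, suppose t³ ≡ 15 (mod 20). The only residue r in {0, …, 19} with r³ ≡ 15 (mod 20) is r = 15, so t ≡ 15 (mod 20).

Both directions hold.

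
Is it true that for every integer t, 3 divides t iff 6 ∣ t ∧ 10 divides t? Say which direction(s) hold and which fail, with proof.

(→) This fails: take t = 3. Certainly 3 ∣ 3, but 6 ∤ 3.

(←) Suppose 6 ∣ t and 10 ∣ t. Any common multiple of 6 and 10 is a multiple of their lcm; here lcm(6, 10) = 6·10/gcd(6, 10) = 60/2 = 30, so 30 ∣ t. Since 3 ∣ 30, it follows that 3 ∣ t.

The forward direction fails; the converse holds.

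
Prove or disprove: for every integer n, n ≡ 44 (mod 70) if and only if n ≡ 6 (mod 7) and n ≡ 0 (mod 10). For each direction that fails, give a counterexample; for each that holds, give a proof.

Neither implication holds.

[⇒] This fails: n = 44 gives 44 ≡ 44 (mod 70) but 44 ≡ 2 (mod 7), so the conjunction on the right does not hold.

[⇐] This fails: n = 20 satisfies both congruences on the right (20 ≡ 6 mod 7 and 20 ≡ 0 mod 10) yet 20 ≡ 20 (mod 70), not 44.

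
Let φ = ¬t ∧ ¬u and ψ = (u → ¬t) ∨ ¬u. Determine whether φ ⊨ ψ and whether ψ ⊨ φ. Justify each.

[⇒] Assume the antecedent. If t is true, the antecedent cannot hold. If t is false, (u → ¬t) ∨ ¬u reduces to true regardless of the other variables. Either way (u → ¬t) ∨ ¬u holds.

[⇐] This fails. Under t = T, u = F, the left side is false but the right side is true.

Not equivalent: only (⇒) holds.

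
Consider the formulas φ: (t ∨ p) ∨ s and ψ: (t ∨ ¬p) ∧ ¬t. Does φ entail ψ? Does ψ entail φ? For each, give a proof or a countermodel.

Neither implication holds.

(→) This fails. Under p = T, s = F, t = F, the left side is true but the right side is false.

(←) This fails. Under p = F, s = F, t = F, the left side is false but the right side is true.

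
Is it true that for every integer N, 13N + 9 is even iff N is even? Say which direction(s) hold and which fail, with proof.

[⇒] This fails: N = 3 gives 13N + 9 = 48, which is even, but 3 is odd, not even.

[⇐] This also fails: N = 4 is even, but 13N + 9 = 61 is odd, not even.

Neither direction holds.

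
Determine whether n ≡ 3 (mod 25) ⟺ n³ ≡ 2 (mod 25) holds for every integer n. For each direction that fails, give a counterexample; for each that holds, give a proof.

(→) Suppose n ≡ 3 (mod 25). Write n = 25j + 3. Then (25j + 3)³ = 15625j³ + 5625j² + 675j + 27 = 25(625j³ + 225j² + 27j + 1) + 2, so n³ ≡ 2 (mod 25).

(←) Conversely, suppose n³ ≡ 2 (mod 25). The only residue r in {0, …, 24} with r³ ≡ 2 (mod 25) is r = 3, so n ≡ 3 (mod 25).

Equivalent; both directions hold.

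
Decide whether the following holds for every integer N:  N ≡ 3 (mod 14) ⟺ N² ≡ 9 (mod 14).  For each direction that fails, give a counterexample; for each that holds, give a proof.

The forward direction holds; the converse fails.

(⟹) Suppose N ≡ 3 (mod 14). Write N = 14j + 3. Then (14j + 3)² = 196j² + 84j + 9 = 14(14j² + 6j) + 9, so N² ≡ 9 (mod 14).

(⟸) This fails: take N = 11. Then 11² = 121 ≡ 9 (mod 14), yet 11 ≡ 11 (mod 14), not 3.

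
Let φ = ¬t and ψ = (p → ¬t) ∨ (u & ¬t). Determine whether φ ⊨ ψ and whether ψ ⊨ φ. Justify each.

(⇒) Assume the antecedent. If t is true, the antecedent cannot hold. If t is false, (p → ¬t) ∨ (u & ¬t) reduces to true regardless of the other variables. Either way (p → ¬t) ∨ (u & ¬t) holds.

(⇐) This fails. Under t = T, u = F, p = F, the left side is false but the right side is true.

The forward direction holds; the converse fails.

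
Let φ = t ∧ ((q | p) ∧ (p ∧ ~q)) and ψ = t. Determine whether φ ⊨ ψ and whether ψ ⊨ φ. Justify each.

(⇒) Assume the antecedent. If p is true, the antecedent forces (p = T, t = T, q = F), and t holds there. If p is false, the antecedent cannot hold. Either way t holds.

(⇐) This fails. Under p = F, t = T, q = F, the left side is false but the right side is true.

The forward direction holds; the converse fails.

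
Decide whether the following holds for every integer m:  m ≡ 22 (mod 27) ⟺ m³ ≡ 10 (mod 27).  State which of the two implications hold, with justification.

The forward direction holds; the converse fails.

(⇐) This fails: take m = 4. Then 4³ = 64 ≡ 10 (mod 27), yet 4 ≡ 4 (mod 27), not 22.

(⇒) Suppose m ≡ 22 (mod 27). Write m = 27j + 22. Then (27j + 22)³ = 19683j³ + 48114j² + 39204j + 10648 = 27(729j³ + 1782j² + 1452j + 394) + 10, so m³ ≡ 10 (mod 27).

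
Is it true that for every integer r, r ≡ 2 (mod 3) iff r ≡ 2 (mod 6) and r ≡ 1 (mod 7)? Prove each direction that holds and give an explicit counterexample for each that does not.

Converse. If r ≡ 2 (mod 6) and r ≡ 1 (mod 7), then by the Chinese remainder theorem r ≡ 8 (mod 42). Since 8 ≡ 2 (mod 3) and 3 ∣ 42, we get r ≡ 2 (mod 3).

Forward direction. This fails: r = 32 gives 32 ≡ 2 (mod 3) but 32 ≡ 4 (mod 7), so the conjunction on the right does not hold.

Not equivalent: only (⇐) holds.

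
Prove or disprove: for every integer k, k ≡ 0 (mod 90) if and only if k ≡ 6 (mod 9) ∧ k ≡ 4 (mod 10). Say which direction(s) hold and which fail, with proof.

Neither direction holds.

[⇒] This fails: k = 0 gives 0 ≡ 0 (mod 90) but 0 ≡ 0 (mod 9), so the conjunction on the right does not hold.

[⇐] This fails: k = 24 satisfies both congruences on the right (24 ≡ 6 mod 9 and 24 ≡ 4 mod 10) yet 24 ≡ 24 (mod 90), not 0.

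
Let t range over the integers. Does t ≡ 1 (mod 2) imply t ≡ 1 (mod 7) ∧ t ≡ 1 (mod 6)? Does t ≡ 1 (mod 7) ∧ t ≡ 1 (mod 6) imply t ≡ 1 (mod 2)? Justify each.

[⇒] This fails: t = 3 gives 3 ≡ 1 (mod 2) but 3 ≡ 3 (mod 7), so the conjunction on the right does not hold.

[⇐] Conversely, if t ≡ 1 (mod 7) and t ≡ 1 (mod 6), then by the Chinese remainder theorem t ≡ 1 (mod 42). Since 1 ≡ 1 (mod 2) and 2 ∣ 42, we get t ≡ 1 (mod 2).

Not equivalent: only (⇐) holds.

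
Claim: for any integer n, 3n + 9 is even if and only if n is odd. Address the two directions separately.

Equivalent; both directions hold.

Converse. Suppose n is odd; write n = 2j + 1. Then 3n + 9 = 3·(2j + 1) + 9 = 2·3j + 12, which is even.

Forward direction. Suppose 3n + 9 is even. Since 3 is odd, 3n and n have the same parity, so 3n + 9 ≡ n + 9 (mod 2). As 9 is odd, 3n + 9 is even exactly when n is odd. Thus n is odd.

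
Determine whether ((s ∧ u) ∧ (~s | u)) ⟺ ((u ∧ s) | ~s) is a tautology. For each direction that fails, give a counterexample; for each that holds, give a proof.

(⟹) Assume the antecedent. If s is true, the antecedent forces (s = T, u = T), and (u ∧ s) | ~s holds there. If s is false, the antecedent cannot hold. Either way (u ∧ s) | ~s holds.

(⟸) This fails. Under s = F, u = F, the left side is false but the right side is true.

The forward direction holds; the converse fails.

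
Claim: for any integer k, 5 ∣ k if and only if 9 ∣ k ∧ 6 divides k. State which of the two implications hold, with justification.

(⇒) This fails: take k = 5. Certainly 5 ∣ 5, but 9 ∤ 5.

(⇐) This fails: take k = 18. Both 9 ∣ 18 and 6 ∣ 18, yet 18 is not a multiple of 5 (since 18 = 3·5 + 3), so 5 ∤ 18.

Neither direction holds.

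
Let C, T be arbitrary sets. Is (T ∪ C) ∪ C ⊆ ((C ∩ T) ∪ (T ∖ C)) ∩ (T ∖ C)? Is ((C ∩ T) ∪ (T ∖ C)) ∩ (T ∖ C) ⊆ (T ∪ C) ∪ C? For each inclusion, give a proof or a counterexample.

Forward inclusion. This inclusion fails. Take C = {1}, T = ∅; then 1 ∈ (T ∪ C) ∪ C but 1 ∉ ((C ∩ T) ∪ (T ∖ C)) ∩ (T ∖ C).

Reverse inclusion. Let x ∈ ((C ∩ T) ∪ (T ∖ C)) ∩ (T ∖ C). Then x ∈ T and x ∉ C, from which x ∈ (T ∪ C) ∪ C.

(⊆) fails; (⊇) holds.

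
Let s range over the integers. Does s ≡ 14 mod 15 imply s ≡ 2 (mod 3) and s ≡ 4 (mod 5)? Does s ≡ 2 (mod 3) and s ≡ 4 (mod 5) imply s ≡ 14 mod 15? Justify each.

Both implications hold.

Forward direction. Suppose s ≡ 14 (mod 15); write s = 15j + 14. Since 3 ∣ 15, reducing mod 3 gives s ≡ 14 ≡ 2 (mod 3); since 5 ∣ 15, reducing mod 5 gives s ≡ 14 ≡ 4 (mod 5).

Converse. If s ≡ 2 (mod 3) and s ≡ 4 (mod 5), then by the Chinese remainder theorem s ≡ 14 (mod 15). This is exactly s ≡ 14 (mod 15).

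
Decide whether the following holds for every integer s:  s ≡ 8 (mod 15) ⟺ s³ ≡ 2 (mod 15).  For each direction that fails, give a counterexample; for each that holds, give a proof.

Equivalent; both directions hold.

Forward direction. Suppose s ≡ 8 (mod 15). Write s = 15j + 8. Then (15j + 8)³ = 3375j³ + 5400j² + 2880j + 512 = 15(225j³ + 360j² + 192j + 34) + 2, so s³ ≡ 2 (mod 15).

Converse. Suppose s³ ≡ 2 (mod 15). The only residue r in {0, …, 14} with r³ ≡ 2 (mod 15) is r = 8, so s ≡ 8 (mod 15).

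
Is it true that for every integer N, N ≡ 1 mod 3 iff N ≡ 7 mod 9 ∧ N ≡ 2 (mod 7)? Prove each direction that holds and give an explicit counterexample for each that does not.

(→) This fails: N = 1 gives 1 ≡ 1 (mod 3) but 1 ≡ 1 (mod 9), so the conjunction on the right does not hold.

(←) Conversely, if N ≡ 7 (mod 9) and N ≡ 2 (mod 7), then by the Chinese remainder theorem N ≡ 16 (mod 63). Since 16 ≡ 1 (mod 3) and 3 ∣ 63, we get N ≡ 1 (mod 3).

Only the converse holds.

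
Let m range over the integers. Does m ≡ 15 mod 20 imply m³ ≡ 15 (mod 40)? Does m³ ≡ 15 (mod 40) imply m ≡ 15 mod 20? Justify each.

(⇒) This fails: take m = 35. Then 35 ≡ 15 (mod 20), but 35³ = 42875 ≡ 35 (mod 40), not 15.

(⇐) Conversely, the residues r modulo 40 with r³ ≡ 15 (mod 40) are exactly {15}, and each is ≡ 15 (mod 20).

Not equivalent: only (⇐) holds.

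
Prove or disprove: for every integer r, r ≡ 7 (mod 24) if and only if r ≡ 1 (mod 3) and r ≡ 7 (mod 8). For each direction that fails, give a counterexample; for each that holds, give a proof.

The biconditional holds.

Forward direction. Suppose r ≡ 7 (mod 24); write r = 24j + 7. Since 3 ∣ 24, reducing mod 3 gives r ≡ 7 ≡ 1 (mod 3); since 8 ∣ 24, reducing mod 8 gives r ≡ 7 (mod 8).

Converse. If r ≡ 1 (mod 3) and r ≡ 7 (mod 8), then by the Chinese remainder theorem r ≡ 7 (mod 24). This is exactly r ≡ 7 (mod 24).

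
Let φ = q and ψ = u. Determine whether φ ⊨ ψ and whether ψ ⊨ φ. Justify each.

[⇒] This fails. Under q = T, u = F, the left side is true but the right side is false.

[⇐] This fails. Under q = F, u = T, the left side is false but the right side is true.

Neither implication holds.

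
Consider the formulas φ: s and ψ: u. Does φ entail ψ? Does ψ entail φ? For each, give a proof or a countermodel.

(⇒) fails and (⇐) fails.

(→) This fails. Under u = F, s = T, the left side is true but the right side is false.

(←) This fails. Under u = T, s = F, the left side is false but the right side is true.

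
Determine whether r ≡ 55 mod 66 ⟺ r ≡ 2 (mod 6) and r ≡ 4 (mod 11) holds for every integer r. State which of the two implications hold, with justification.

(⇒) This fails: r = 55 gives 55 ≡ 55 (mod 66) but 55 ≡ 1 (mod 6), so the conjunction on the right does not hold.

(⇐) This fails: r = 26 satisfies both congruences on the right (26 ≡ 2 mod 6 and 26 ≡ 4 mod 11) yet 26 ≡ 26 (mod 66), not 55.

(⇒) fails and (⇐) fails.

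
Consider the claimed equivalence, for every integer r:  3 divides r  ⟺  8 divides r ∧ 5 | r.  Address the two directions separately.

Neither implication holds.

[⇒] This fails: take r = 3. Certainly 3 ∣ 3, but 8 ∤ 3.

[⇐] This fails: take r = 40. Both 8 ∣ 40 and 5 ∣ 40, yet 40 is not a multiple of 3 (since 40 = 13·3 + 1), so 3 ∤ 40.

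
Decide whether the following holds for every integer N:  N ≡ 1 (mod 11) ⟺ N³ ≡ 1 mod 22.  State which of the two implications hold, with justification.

(⇒) fails; (⇐) holds.

[⇒] This fails: take N = 12. Then 12 ≡ 1 (mod 11), but 12³ = 1728 ≡ 12 (mod 22), not 1.

[⇐] Conversely, the residues r modulo 22 with r³ ≡ 1 (mod 22) are exactly {1}, and each is ≡ 1 (mod 11).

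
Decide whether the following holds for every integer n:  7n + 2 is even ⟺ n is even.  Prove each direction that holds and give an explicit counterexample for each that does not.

Equivalent; both directions hold.

(→) Suppose 7n + 2 is even. Since 7 is odd, 7n and n have the same parity, so 7n + 2 ≡ n + 2 (mod 2). As 2 is even, 7n + 2 is even exactly when n is even. Thus n is even.

(←) Conversely, suppose n is even; write n = 2j. Then 7n + 2 = 7·(2j) + 2 = 2·7j + 2, which is even.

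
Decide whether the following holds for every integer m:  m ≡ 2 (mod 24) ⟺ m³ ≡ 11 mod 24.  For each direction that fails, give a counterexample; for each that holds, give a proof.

Both directions fail.

(⇒) This fails: take m = 2. Then 2 ≡ 2 (mod 24), but 2³ = 8 ≡ 8 (mod 24), not 11.

(⇐) This fails: take m = 11. Then 11³ = 1331 ≡ 11 (mod 24), yet 11 ≡ 11 (mod 24), not 2.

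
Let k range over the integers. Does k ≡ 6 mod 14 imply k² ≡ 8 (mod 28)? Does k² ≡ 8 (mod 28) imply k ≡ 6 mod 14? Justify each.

The forward direction holds; the converse fails.

(→) Suppose k ≡ 6 (mod 14). Working modulo 28, k ∈ {6, 20}; for each such r, r² ≡ 8 (mod 28).

(←) This fails: take k = 8. Then 8² = 64 ≡ 8 (mod 28), yet 8 ≡ 8 (mod 14), not 6.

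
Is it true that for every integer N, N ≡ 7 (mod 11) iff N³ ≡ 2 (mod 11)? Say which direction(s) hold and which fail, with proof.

Both directions hold; the statement is true.

[⇐] Suppose N³ ≡ 2 (mod 11). The only residue r in {0, …, 10} with r³ ≡ 2 (mod 11) is r = 7, so N ≡ 7 (mod 11).

[⇒] Suppose N ≡ 7 (mod 11). Write N = 11j + 7. Then (11j + 7)³ = 1331j³ + 2541j² + 1617j + 343 = 11(121j³ + 231j² + 147j + 31) + 2, so N³ ≡ 2 (mod 11).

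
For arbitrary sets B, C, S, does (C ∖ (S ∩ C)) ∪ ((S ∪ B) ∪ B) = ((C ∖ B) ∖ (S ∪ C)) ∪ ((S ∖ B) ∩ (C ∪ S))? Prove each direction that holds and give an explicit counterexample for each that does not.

Only the reverse inclusion holds.

(⊆) This inclusion fails. Take B = {1}, C = ∅, S = ∅; then 1 ∈ (C ∖ (S ∩ C)) ∪ ((S ∪ B) ∪ B) but 1 ∉ ((C ∖ B) ∖ (S ∪ C)) ∪ ((S ∖ B) ∩ (C ∪ S)).

(⊇) Let x ∈ ((C ∖ B) ∖ (S ∪ C)) ∪ ((S ∖ B) ∩ (C ∪ S)). Then either x ∈ S and x ∉ B, C; or x ∈ C ∩ S and x ∉ B. In each case x ∈ (C ∖ (S ∩ C)) ∪ ((S ∪ B) ∪ B), so ((C ∖ B) ∖ (S ∪ C)) ∪ ((S ∖ B) ∩ (C ∪ S)) ⊆ (C ∖ (S ∩ C)) ∪ ((S ∪ B) ∪ B).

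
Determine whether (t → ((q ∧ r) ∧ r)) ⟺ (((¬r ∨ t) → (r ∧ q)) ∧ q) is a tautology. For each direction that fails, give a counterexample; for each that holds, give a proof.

Only the reverse direction holds.

Converse. Assume the antecedent. If t is true, the antecedent forces (t = T, r = T, q = T), and t → ((q ∧ r) ∧ r) holds there. If t is false, t → ((q ∧ r) ∧ r) reduces to true regardless of the other variables. Either way t → ((q ∧ r) ∧ r) holds.

Forward direction. This fails. Under t = F, r = F, q = F, the left side is true but the right side is false.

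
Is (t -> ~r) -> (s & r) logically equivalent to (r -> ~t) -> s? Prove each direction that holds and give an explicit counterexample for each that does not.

(→) Assume the antecedent. If t is true, the antecedent forces (r = T, t = T, s = F) or (r = T, t = T, s = T), and (r -> ~t) -> s holds there. If t is false, the antecedent forces (r = T, t = F, s = T), and (r -> ~t) -> s holds there. Either way (r -> ~t) -> s holds.

(←) This fails. Under r = F, t = F, s = T, the left side is false but the right side is true.

Not equivalent: only (⇒) holds.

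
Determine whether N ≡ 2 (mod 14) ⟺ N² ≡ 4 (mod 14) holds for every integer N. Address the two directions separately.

Forward direction. Suppose N ≡ 2 (mod 14). Write N = 14j + 2. Then (14j + 2)² = 196j² + 56j + 4 = 14(14j² + 4j) + 4, so N² ≡ 4 (mod 14).

Converse. This fails: take N = 12. Then 12² = 144 ≡ 4 (mod 14), yet 12 ≡ 12 (mod 14), not 2.

Only the forward implication holds.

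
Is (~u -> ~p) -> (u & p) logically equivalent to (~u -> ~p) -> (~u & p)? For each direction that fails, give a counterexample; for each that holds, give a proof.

Forward direction. This fails. Under p = T, u = T, the left side is true but the right side is false.

Converse. Assume the antecedent. If p is true, (~u -> ~p) -> (u & p) reduces to true regardless of the other variables. If p is false, the antecedent cannot hold. Either way (~u -> ~p) -> (u & p) holds.

The forward direction fails; the converse holds.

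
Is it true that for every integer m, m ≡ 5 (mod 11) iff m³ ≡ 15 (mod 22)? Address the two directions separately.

Only the reverse direction holds.

Converse. The residues r modulo 22 with r³ ≡ 15 (mod 22) are exactly {5}, and each is ≡ 5 (mod 11).

Forward direction. This fails: take m = 16. Then 16 ≡ 5 (mod 11), but 16³ = 4096 ≡ 4 (mod 22), not 15.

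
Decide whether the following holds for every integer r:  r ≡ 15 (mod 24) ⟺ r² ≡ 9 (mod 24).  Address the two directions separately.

[⇒] Suppose r ≡ 15 (mod 24). Write r = 24j + 15. Then (24j + 15)² = 576j² + 720j + 225 = 24(24j² + 30j + 9) + 9, so r² ≡ 9 (mod 24).

[⇐] This fails: take r = 3. Then 3² = 9 ≡ 9 (mod 24), yet 3 ≡ 3 (mod 24), not 15.

Only the forward direction holds.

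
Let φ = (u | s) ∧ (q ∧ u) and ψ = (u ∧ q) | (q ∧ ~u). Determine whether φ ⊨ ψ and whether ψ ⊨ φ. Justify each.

(⟸) This fails. Under s = F, u = F, q = T, the left side is false but the right side is true.

(⟹) Assume the antecedent. If s is true, the antecedent forces (s = T, u = T, q = T), and (u ∧ q) | (q ∧ ~u) holds there. If s is false, the antecedent forces (s = F, u = T, q = T), and (u ∧ q) | (q ∧ ~u) holds there. Either way (u ∧ q) | (q ∧ ~u) holds.

(⇒) holds; (⇐) fails.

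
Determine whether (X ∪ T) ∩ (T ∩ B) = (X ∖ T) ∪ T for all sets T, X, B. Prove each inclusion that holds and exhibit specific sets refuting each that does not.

The sets are not equal: only the forward inclusion holds.

Forward inclusion. Let x ∈ (X ∪ T) ∩ (T ∩ B). Then either x ∈ T ∩ B and x ∉ X; or x ∈ T ∩ X ∩ B. In each case x ∈ (X ∖ T) ∪ T, so (X ∪ T) ∩ (T ∩ B) ⊆ (X ∖ T) ∪ T.

Reverse inclusion. This inclusion fails. Take T = {1}, X = ∅, B = ∅; then 1 ∈ (X ∖ T) ∪ T but 1 ∉ (X ∪ T) ∩ (T ∩ B).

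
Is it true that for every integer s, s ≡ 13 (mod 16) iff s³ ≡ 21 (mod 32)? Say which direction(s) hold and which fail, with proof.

(⇐) The residues r modulo 32 with r³ ≡ 21 (mod 32) are exactly {13}, and each is ≡ 13 (mod 16).

(⇒) This fails: take s = 29. Then 29 ≡ 13 (mod 16), but 29³ = 24389 ≡ 5 (mod 32), not 21.

Only the reverse direction holds.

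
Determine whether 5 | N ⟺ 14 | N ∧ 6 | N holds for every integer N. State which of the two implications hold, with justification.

Neither direction holds.

(⇒) This fails: take N = 5. Certainly 5 ∣ 5, but 14 ∤ 5.

(⇐) This fails: take N = 42. Both 14 ∣ 42 and 6 ∣ 42, yet 42 is not a multiple of 5 (since 42 = 8·5 + 2), so 5 ∤ 42.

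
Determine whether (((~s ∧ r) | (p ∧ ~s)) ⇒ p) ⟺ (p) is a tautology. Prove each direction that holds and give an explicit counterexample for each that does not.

Forward direction. This fails. Under p = F, r = F, s = F, the left side is true but the right side is false.

Converse. Assume the antecedent. If p is true, ((~s ∧ r) | (p ∧ ~s)) ⇒ p reduces to true regardless of the other variables. If p is false, the antecedent cannot hold. Either way ((~s ∧ r) | (p ∧ ~s)) ⇒ p holds.

The forward direction fails; the converse holds.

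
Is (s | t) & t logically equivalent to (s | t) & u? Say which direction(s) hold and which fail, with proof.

[⇒] This fails. Under t = T, u = F, s = F, the left side is true but the right side is false.

[⇐] This fails. Under t = F, u = T, s = T, the left side is false but the right side is true.

Neither direction holds.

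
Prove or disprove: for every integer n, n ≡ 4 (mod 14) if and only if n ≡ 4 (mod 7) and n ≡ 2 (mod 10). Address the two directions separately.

Forward direction. This fails: n = 4 gives 4 ≡ 4 (mod 14) but 4 ≡ 4 (mod 10), so the conjunction on the right does not hold.

Converse. If n ≡ 4 (mod 7) and n ≡ 2 (mod 10), then by the Chinese remainder theorem n ≡ 32 (mod 70). Since 32 ≡ 4 (mod 14) and 14 ∣ 70, we get n ≡ 4 (mod 14).

The forward direction fails; the converse holds.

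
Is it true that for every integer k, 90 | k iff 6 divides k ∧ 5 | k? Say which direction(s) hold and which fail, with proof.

Only the forward direction holds.

(→) If 90 ∣ k, write k = 90q. Since 90 = 15·6, k = 6·(15q), so 6 ∣ k; and since 90 = 18·5, k = 5·(18q), so 5 ∣ k.

(←) This fails: take k = 30. Both 6 ∣ 30 and 5 ∣ 30, yet 30 is not a multiple of 90 (since 30 = 0·90 + 30), so 90 ∤ 30.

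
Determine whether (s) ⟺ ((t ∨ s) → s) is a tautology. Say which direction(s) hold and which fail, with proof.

(⇒) holds; (⇐) fails.

[⇒] Assume the antecedent. If s is true, (t ∨ s) → s reduces to true regardless of the other variables. If s is false, the antecedent cannot hold. Either way (t ∨ s) → s holds.

[⇐] This fails. Under s = F, t = F, the left side is false but the right side is true.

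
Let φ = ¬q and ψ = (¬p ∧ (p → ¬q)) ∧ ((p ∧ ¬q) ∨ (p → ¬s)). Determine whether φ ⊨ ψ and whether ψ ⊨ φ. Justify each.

(⇒) This fails. Under s = F, p = T, q = F, the left side is true but the right side is false.

(⇐) This fails. Under s = F, p = F, q = T, the left side is false but the right side is true.

Neither direction holds.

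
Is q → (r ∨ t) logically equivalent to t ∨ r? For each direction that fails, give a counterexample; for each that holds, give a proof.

Only the converse holds.

(→) This fails. Under t = F, q = F, r = F, the left side is true but the right side is false.

(←) Assume the antecedent. If t is true, q → (r ∨ t) reduces to true regardless of the other variables. If t is false, the antecedent forces (t = F, q = F, r = T) or (t = F, q = T, r = T), and q → (r ∨ t) holds there. Either way q → (r ∨ t) holds.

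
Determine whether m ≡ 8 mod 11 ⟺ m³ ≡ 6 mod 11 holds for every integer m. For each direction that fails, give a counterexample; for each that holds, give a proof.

Both directions hold; the statement is true.

(⇒) Suppose m ≡ 8 mod 11. Write m = 11j + 8. Then (11j + 8)³ = 1331j³ + 2904j² + 2112j + 512 = 11(121j³ + 264j² + 192j + 46) + 6, so m³ ≡ 6 (mod 11).

(⇐) Conversely, suppose m³ ≡ 6 (mod 11). The only residue r in {0, …, 10} with r³ ≡ 6 (mod 11) is r = 8, so m ≡ 8 (mod 11).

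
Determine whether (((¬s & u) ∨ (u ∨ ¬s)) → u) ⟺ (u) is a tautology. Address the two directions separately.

Only the converse holds.

(⟹) This fails. Under s = T, u = F, the left side is true but the right side is false.

(⟸) Assume the antecedent. If s is true, ((¬s & u) ∨ (u ∨ ¬s)) → u reduces to true regardless of the other variables. If s is false, the antecedent forces (s = F, u = T), and ((¬s & u) ∨ (u ∨ ¬s)) → u holds there. Either way ((¬s & u) ∨ (u ∨ ¬s)) → u holds.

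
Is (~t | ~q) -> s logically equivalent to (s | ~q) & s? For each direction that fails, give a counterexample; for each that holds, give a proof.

Only the converse holds.

(→) This fails. Under q = T, t = T, s = F, the left side is true but the right side is false.

(←) Assume the antecedent. If q is true, the antecedent forces (q = T, t = F, s = T) or (q = T, t = T, s = T), and (~t | ~q) -> s holds there. If q is false, the antecedent forces (q = F, t = F, s = T) or (q = F, t = T, s = T), and (~t | ~q) -> s holds there. Either way (~t | ~q) -> s holds.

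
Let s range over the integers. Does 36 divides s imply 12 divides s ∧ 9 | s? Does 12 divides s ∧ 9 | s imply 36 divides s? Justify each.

The biconditional holds.

(⟹) If 36 ∣ s, write s = 36q. Since 36 = 3·12, s = 12·(3q), so 12 ∣ s; and since 36 = 4·9, s = 9·(4q), so 9 ∣ s.

(⟸) Suppose 12 ∣ s and 9 ∣ s. Any common multiple of 12 and 9 is a multiple of their lcm; here lcm(12, 9) = 12·9/gcd(12, 9) = 108/3 = 36, so 36 ∣ s.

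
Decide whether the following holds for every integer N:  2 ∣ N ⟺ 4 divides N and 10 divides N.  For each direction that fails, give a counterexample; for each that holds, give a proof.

(→) This fails: take N = 2. Certainly 2 ∣ 2, but 4 ∤ 2.

(←) Suppose 4 ∣ N and 10 ∣ N. Any common multiple of 4 and 10 is a multiple of their lcm; here lcm(4, 10) = 4·10/gcd(4, 10) = 40/2 = 20, so 20 ∣ N. Since 2 ∣ 20, it follows that 2 ∣ N.

The forward direction fails; the converse holds.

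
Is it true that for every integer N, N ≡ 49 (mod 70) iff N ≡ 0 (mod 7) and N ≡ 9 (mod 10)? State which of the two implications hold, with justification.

Both directions hold; the statement is true.

[⇒] Suppose N ≡ 49 (mod 70); write N = 70j + 49. Since 7 ∣ 70, reducing mod 7 gives N ≡ 49 ≡ 0 (mod 7); since 10 ∣ 70, reducing mod 10 gives N ≡ 49 ≡ 9 (mod 10).

[⇐] Conversely, if N ≡ 0 (mod 7) and N ≡ 9 (mod 10), then by the Chinese remainder theorem N ≡ 49 (mod 70). This is exactly N ≡ 49 (mod 70).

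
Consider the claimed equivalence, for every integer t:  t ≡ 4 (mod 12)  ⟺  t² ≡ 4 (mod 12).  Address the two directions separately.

Only the forward direction holds.

Forward direction. Suppose t ≡ 4 (mod 12). Write t = 12j + 4. Then (12j + 4)² = 144j² + 96j + 16 = 12(12j² + 8j + 1) + 4, so t² ≡ 4 (mod 12).

Converse. This fails: take t = 2. Then 2² = 4 ≡ 4 (mod 12), yet 2 ≡ 2 (mod 12), not 4.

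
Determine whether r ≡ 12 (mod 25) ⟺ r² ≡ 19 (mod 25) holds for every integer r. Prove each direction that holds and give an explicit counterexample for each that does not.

(⟹) Suppose r ≡ 12 (mod 25). Write r = 25j + 12. Then (25j + 12)² = 625j² + 600j + 144 = 25(25j² + 24j + 5) + 19, so r² ≡ 19 (mod 25).

(⟸) This fails: take r = 13. Then 13² = 169 ≡ 19 (mod 25), yet 13 ≡ 13 (mod 25), not 12.

Only the forward implication holds.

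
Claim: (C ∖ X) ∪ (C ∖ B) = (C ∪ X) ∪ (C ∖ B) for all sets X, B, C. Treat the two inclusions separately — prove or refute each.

The sets are not equal: only the forward inclusion holds.

(⊆) Let x ∈ (C ∖ X) ∪ (C ∖ B). Then either x ∈ C and x ∉ X, B; or x ∈ X ∩ C and x ∉ B; or x ∈ B ∩ C and x ∉ X. In each case x ∈ (C ∪ X) ∪ (C ∖ B), so (C ∖ X) ∪ (C ∖ B) ⊆ (C ∪ X) ∪ (C ∖ B).

(⊇) This inclusion fails. Take X = {1}, B = ∅, C = ∅; then 1 ∈ (C ∪ X) ∪ (C ∖ B) but 1 ∉ (C ∖ X) ∪ (C ∖ B).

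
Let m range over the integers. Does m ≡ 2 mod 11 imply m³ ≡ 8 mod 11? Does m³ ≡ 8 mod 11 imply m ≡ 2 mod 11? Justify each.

(→) Suppose m ≡ 2 mod 11. Write m = 11j + 2. Then (11j + 2)³ = 1331j³ + 726j² + 132j + 8 = 11(121j³ + 66j² + 12j) + 8, so m³ ≡ 8 (mod 11).

(←) Conversely, suppose m³ ≡ 8 (mod 11). The only residue r in {0, …, 10} with r³ ≡ 8 (mod 11) is r = 2, so m ≡ 2 (mod 11).

Both implications hold.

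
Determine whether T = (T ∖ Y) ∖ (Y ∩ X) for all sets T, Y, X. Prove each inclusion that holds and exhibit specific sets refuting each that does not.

(⊆) fails; (⊇) holds.

(⊇) Let x ∈ (T ∖ Y) ∖ (Y ∩ X). Then either x ∈ T and x ∉ Y, X; or x ∈ T ∩ X and x ∉ Y. In each case x ∈ T, so (T ∖ Y) ∖ (Y ∩ X) ⊆ T.

(⊆) This inclusion fails. Take T = {1}, Y = {1}, X = ∅; then 1 ∈ T but 1 ∉ (T ∖ Y) ∖ (Y ∩ X).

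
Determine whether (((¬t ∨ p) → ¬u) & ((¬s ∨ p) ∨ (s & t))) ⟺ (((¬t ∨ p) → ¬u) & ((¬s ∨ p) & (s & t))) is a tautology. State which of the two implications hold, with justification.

Forward direction. This fails. Under t = F, u = F, p = F, s = F, the left side is true but the right side is false.

Converse. Assume the antecedent. If t is true, the antecedent forces (t = T, u = F, p = T, s = T), and the consequent holds there. If t is false, the antecedent cannot hold. Either way the consequent holds.

(⇒) fails; (⇐) holds.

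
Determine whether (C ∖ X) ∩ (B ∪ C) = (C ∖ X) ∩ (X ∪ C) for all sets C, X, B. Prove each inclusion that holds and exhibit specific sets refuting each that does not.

(⟹) Let x ∈ (C ∖ X) ∩ (B ∪ C). Then either x ∈ C and x ∉ X, B; or x ∈ C ∩ B and x ∉ X. In each case x ∈ (C ∖ X) ∩ (X ∪ C), so (C ∖ X) ∩ (B ∪ C) ⊆ (C ∖ X) ∩ (X ∪ C).

(⟸) Let x ∈ (C ∖ X) ∩ (X ∪ C). Then either x ∈ C and x ∉ X, B; or x ∈ C ∩ B and x ∉ X. In each case x ∈ (C ∖ X) ∩ (B ∪ C), so (C ∖ X) ∩ (X ∪ C) ⊆ (C ∖ X) ∩ (B ∪ C).

Both inclusions hold; the sets are equal.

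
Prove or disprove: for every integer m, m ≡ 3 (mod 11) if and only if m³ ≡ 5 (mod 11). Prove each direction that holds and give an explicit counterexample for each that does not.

Both implications hold.

(⟹) Suppose m ≡ 3 (mod 11). Write m = 11j + 3. Then (11j + 3)³ = 1331j³ + 1089j² + 297j + 27 = 11(121j³ + 99j² + 27j + 2) + 5, so m³ ≡ 5 (mod 11).

(⟸) For the converse, argue contrapositively. If m ≢ 3 (mod 11), then m is congruent to one of 0, 1, 2, 4, 5, 6, 7, 8, 9, 10 modulo 11, and these give m³ ≡ 0, 1, 8, 9, 4, 7, 2, 6, 3, 10 respectively — never 5.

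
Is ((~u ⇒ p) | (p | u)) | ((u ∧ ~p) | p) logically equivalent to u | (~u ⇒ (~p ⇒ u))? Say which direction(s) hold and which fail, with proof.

Both implications hold.

(⟸) Assume the antecedent. If p is true, the consequent reduces to true regardless of the other variables. If p is false, the antecedent forces (p = F, u = T), and the consequent holds there. Either way the consequent holds.

(⟹) Assume the antecedent. If p is true, u | (~u ⇒ (~p ⇒ u)) reduces to true regardless of the other variables. If p is false, the antecedent forces (p = F, u = T), and u | (~u ⇒ (~p ⇒ u)) holds there. Either way u | (~u ⇒ (~p ⇒ u)) holds.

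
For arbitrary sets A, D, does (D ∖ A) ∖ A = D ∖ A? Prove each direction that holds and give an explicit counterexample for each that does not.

Both inclusions hold; the sets are equal.

(⟹) Let x ∈ (D ∖ A) ∖ A. Then x ∈ D and x ∉ A, from which x ∈ D ∖ A.

(⟸) Let x ∈ D ∖ A. Then x ∈ D and x ∉ A, from which x ∈ (D ∖ A) ∖ A.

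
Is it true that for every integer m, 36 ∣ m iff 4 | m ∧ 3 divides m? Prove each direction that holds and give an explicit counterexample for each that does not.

(→) If 36 ∣ m, write m = 36q. Since 36 = 9·4, m = 4·(9q), so 4 ∣ m; and since 36 = 12·3, m = 3·(12q), so 3 ∣ m.

(←) This fails: take m = 12. Both 4 ∣ 12 and 3 ∣ 12, yet 12 is not a multiple of 36 (since 12 = 0·36 + 12), so 36 ∤ 12.

Only the forward implication holds.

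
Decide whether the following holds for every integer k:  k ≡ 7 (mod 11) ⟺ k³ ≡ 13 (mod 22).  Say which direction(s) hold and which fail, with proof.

(←) The residues r modulo 22 with r³ ≡ 13 (mod 22) are exactly {7}, and each is ≡ 7 (mod 11).

(→) This fails: take k = 18. Then 18 ≡ 7 (mod 11), but 18³ = 5832 ≡ 2 (mod 22), not 13.

The forward direction fails; the converse holds.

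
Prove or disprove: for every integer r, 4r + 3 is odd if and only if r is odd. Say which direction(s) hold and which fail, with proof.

Not equivalent: only (⇐) holds.

Forward direction. This fails: take r = 4. Then 4r + 3 = 19, which is odd, yet r = 4 is even, not odd.

Converse. Suppose r is odd. Since 4 is even, 4r is even for every r, so 4r + 3 has the same parity as 3, which is odd. Hence 4r + 3 is odd.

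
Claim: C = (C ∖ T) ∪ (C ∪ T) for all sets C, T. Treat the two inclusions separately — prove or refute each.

(⟹) Let x ∈ C. Then either x ∈ C and x ∉ T; or x ∈ C ∩ T. In each case x ∈ (C ∖ T) ∪ (C ∪ T), so C ⊆ (C ∖ T) ∪ (C ∪ T).

(⟸) This inclusion fails. Take C = ∅, T = {1}; then 1 ∈ (C ∖ T) ∪ (C ∪ T) but 1 ∉ C.

The sets are not equal: only the forward inclusion holds.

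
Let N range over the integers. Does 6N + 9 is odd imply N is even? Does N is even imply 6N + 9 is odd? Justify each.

(⟹) This fails: take N = 7. Then 6N + 9 = 51, which is odd, yet N = 7 is odd, not even.

(⟸) Suppose N is even. Since 6 is even, 6N is even for every N, so 6N + 9 has the same parity as 9, which is odd. Hence 6N + 9 is odd.

The forward direction fails; the converse holds.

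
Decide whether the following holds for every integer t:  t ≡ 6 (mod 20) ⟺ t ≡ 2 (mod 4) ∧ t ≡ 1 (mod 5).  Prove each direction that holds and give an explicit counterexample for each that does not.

Both directions hold; the statement is true.

(⟸) If t ≡ 2 (mod 4) and t ≡ 1 (mod 5), then by the Chinese remainder theorem t ≡ 6 (mod 20). This is exactly t ≡ 6 (mod 20).

(⟹) Suppose t ≡ 6 (mod 20); write t = 20j + 6. Since 4 ∣ 20, reducing mod 4 gives t ≡ 6 ≡ 2 (mod 4); since 5 ∣ 20, reducing mod 5 gives t ≡ 6 ≡ 1 (mod 5).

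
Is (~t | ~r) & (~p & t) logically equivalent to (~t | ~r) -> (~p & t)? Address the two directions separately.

Only the forward implication holds.

Forward direction. Assume the antecedent. If r is true, the antecedent cannot hold. If r is false, the antecedent forces (r = F, t = T, p = F), and (~t | ~r) -> (~p & t) holds there. Either way (~t | ~r) -> (~p & t) holds.

Converse. This fails. Under r = T, t = T, p = F, the left side is false but the right side is true.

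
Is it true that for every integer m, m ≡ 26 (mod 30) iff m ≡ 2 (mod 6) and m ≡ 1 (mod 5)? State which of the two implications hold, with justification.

Both directions hold; the statement is true.

(⇐) If m ≡ 2 (mod 6) and m ≡ 1 (mod 5), then by the Chinese remainder theorem m ≡ 26 (mod 30). This is exactly m ≡ 26 (mod 30).

(⇒) Suppose m ≡ 26 (mod 30); write m = 30j + 26. Since 6 ∣ 30, reducing mod 6 gives m ≡ 26 ≡ 2 (mod 6); since 5 ∣ 30, reducing mod 5 gives m ≡ 26 ≡ 1 (mod 5).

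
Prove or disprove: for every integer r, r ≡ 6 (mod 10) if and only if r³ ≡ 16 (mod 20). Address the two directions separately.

Both directions hold; the statement is true.

[⇒] Suppose r ≡ 6 (mod 10). Working modulo 20, r ∈ {6, 16}; for each such r, r³ ≡ 16 (mod 20).

[⇐] Conversely, the residues r modulo 20 with r³ ≡ 16 (mod 20) are exactly {6, 16}, and each is ≡ 6 (mod 10).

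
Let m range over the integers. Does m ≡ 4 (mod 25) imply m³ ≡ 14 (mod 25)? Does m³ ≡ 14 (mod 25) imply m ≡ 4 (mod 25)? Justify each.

[⇒] Suppose m ≡ 4 (mod 25). Write m = 25j + 4. Then (25j + 4)³ = 15625j³ + 7500j² + 1200j + 64 = 25(625j³ + 300j² + 48j + 2) + 14, so m³ ≡ 14 (mod 25).

[⇐] Conversely, suppose m³ ≡ 14 (mod 25). The only residue r in {0, …, 24} with r³ ≡ 14 (mod 25) is r = 4, so m ≡ 4 (mod 25).

The biconditional holds.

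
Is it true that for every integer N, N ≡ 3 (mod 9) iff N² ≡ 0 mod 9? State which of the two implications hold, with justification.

[⇒] Suppose N ≡ 3 (mod 9). Write N = 9j + 3. Then (9j + 3)² = 81j² + 54j + 9 = 9(9j² + 6j + 1) + 0, so N² ≡ 0 (mod 9).

[⇐] This fails: take N = 0. Then 0² = 0 ≡ 0 (mod 9), yet 0 ≡ 0 (mod 9), not 3.

(⇒) holds; (⇐) fails.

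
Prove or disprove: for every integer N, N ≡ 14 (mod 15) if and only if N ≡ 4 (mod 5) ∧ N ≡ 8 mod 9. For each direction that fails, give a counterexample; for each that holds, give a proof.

(⇒) This fails: N = 29 gives 29 ≡ 14 (mod 15) but 29 ≡ 2 (mod 9), so the conjunction on the right does not hold.

(⇐) Conversely, if N ≡ 4 (mod 5) and N ≡ 8 (mod 9), then by the Chinese remainder theorem N ≡ 44 (mod 45). Since 44 ≡ 14 (mod 15) and 15 ∣ 45, we get N ≡ 14 (mod 15).

(⇒) fails; (⇐) holds.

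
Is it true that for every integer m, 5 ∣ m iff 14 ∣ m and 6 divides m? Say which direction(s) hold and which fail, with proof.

Neither implication holds.

[⇒] This fails: take m = 5. Certainly 5 ∣ 5, but 14 ∤ 5.

[⇐] This fails: take m = 42. Both 14 ∣ 42 and 6 ∣ 42, yet 42 is not a multiple of 5 (since 42 = 8·5 + 2), so 5 ∤ 42.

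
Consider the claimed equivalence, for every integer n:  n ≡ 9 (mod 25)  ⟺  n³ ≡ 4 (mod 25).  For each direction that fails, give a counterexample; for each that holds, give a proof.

(←) Suppose n³ ≡ 4 (mod 25). The only residue r in {0, …, 24} with r³ ≡ 4 (mod 25) is r = 9, so n ≡ 9 (mod 25).

(→) Suppose n ≡ 9 (mod 25). Write n = 25j + 9. Then (25j + 9)³ = 15625j³ + 16875j² + 6075j + 729 = 25(625j³ + 675j² + 243j + 29) + 4, so n³ ≡ 4 (mod 25).

Equivalent; both directions hold.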